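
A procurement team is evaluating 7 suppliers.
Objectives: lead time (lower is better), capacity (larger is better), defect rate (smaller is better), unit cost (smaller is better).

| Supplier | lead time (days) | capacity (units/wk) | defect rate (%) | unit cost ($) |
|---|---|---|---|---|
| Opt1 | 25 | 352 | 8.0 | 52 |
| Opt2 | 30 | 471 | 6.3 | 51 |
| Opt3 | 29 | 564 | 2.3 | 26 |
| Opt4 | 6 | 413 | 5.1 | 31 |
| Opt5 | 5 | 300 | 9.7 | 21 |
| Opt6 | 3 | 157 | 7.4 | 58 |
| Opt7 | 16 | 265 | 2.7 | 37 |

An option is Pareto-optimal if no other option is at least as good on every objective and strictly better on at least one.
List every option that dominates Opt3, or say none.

none

Opt1: worse on capacity (352 vs 564).
Opt2: worse on lead time (30 vs 29).
Opt4: worse on capacity (413 vs 564).
Opt5: worse on capacity (300 vs 564).
Opt6: worse on capacity (157 vs 564).
Opt7: worse on capacity (265 vs 564).
No option dominates Opt3.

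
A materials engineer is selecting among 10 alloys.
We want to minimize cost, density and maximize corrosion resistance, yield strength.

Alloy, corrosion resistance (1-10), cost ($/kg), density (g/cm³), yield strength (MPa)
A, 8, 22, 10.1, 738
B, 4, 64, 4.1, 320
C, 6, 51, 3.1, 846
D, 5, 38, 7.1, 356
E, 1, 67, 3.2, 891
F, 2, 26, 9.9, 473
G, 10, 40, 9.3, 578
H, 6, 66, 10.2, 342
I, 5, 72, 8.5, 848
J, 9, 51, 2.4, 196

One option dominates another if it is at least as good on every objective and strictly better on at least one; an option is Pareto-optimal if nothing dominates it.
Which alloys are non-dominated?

A: not dominated (best cost).
B: dominated by C (corrosion resistance 6≥4, cost 51≤64, density 3.1≤4.1, yield strength 846≥320).
C: not dominated.
D: not dominated.
E: not dominated (best yield strength).
F: not dominated.
G: not dominated (best corrosion resistance).
H: dominated by A (corrosion resistance 8≥6, cost 22≤66, density 10.1≤10.2, yield strength 738≥342).
I: not dominated.
J: not dominated (best density).

A, C, D, E, F, G, I, J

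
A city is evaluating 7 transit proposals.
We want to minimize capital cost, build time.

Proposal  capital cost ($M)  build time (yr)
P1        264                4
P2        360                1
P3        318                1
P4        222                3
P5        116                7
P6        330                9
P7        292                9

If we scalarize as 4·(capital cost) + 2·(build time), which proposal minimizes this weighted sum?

P5

P1: 4·264 + 2·4 = 1064
P2: 4·360 + 2·1 = 1442
P3: 4·318 + 2·1 = 1274
P4: 4·222 + 2·3 = 894
P5: 4·116 + 2·7 = 478
P6: 4·330 + 2·9 = 1338
P7: 4·292 + 2·9 = 1186
Lowest: P5 at 478.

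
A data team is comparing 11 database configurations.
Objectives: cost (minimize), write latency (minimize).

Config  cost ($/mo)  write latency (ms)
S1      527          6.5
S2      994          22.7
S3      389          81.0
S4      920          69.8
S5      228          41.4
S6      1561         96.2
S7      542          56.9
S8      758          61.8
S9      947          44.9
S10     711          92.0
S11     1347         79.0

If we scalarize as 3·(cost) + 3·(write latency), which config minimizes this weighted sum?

S1: 3·527 + 3·6.5 = 1600.5
S2: 3·994 + 3·22.7 = 3050.1
S3: 3·389 + 3·81.0 = 1410.0
S4: 3·920 + 3·69.8 = 2969.4
S5: 3·228 + 3·41.4 = 808.2
S6: 3·1561 + 3·96.2 = 4971.6
S7: 3·542 + 3·56.9 = 1796.7
S8: 3·758 + 3·61.8 = 2459.4
S9: 3·947 + 3·44.9 = 2975.7
S10: 3·711 + 3·92.0 = 2409.0
S11: 3·1347 + 3·79.0 = 4278.0
Lowest: S5 at 808.2.

S5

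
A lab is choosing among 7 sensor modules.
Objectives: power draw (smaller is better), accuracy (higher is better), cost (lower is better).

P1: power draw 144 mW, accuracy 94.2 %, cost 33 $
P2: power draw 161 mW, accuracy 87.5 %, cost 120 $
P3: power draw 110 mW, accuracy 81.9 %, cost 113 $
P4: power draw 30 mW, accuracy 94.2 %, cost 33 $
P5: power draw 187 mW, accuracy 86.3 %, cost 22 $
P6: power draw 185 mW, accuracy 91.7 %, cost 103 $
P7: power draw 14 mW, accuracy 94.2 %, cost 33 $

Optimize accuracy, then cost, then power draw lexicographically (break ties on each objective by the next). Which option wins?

First maximize accuracy: best is 94.2, kept {P1, P4, P7}.
Then minimize cost: best is 33, kept {P1, P4, P7}.
Then minimize power draw: best is 14, kept {P7}.

P7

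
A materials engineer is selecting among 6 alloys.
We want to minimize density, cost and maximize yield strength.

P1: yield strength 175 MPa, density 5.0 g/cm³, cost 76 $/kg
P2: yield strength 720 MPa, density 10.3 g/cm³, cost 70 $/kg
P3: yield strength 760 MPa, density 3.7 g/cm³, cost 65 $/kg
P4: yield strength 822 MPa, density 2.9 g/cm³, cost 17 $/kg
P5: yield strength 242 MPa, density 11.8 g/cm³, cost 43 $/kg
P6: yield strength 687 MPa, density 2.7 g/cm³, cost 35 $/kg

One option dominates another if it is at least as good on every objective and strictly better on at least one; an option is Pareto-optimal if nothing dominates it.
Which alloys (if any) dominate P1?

P3: yield strength 760≥175, density 3.7≤5.0, cost 65≤76 — dominates P1.
P4: yield strength 822≥175, density 2.9≤5.0, cost 17≤76 — dominates P1.
P6: yield strength 687≥175, density 2.7≤5.0, cost 35≤76 — dominates P1.
Others (P2, P5) are each worse than P1 on at least one objective.

P3, P4, P6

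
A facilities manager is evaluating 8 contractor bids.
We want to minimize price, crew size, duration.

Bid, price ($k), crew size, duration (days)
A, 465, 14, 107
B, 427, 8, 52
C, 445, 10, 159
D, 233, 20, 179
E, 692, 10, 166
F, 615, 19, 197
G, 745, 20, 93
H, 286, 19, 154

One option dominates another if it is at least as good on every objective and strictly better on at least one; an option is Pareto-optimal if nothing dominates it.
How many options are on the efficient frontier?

A: dominated by B (price 427≤465, crew size 8≤14, duration 52≤107).
B: not dominated (best crew size).
C: dominated by B (price 427≤445, crew size 8≤10, duration 52≤159).
D: not dominated (best price).
E: dominated by B (price 427≤692, crew size 8≤10, duration 52≤166).
F: dominated by A (price 465≤615, crew size 14≤19, duration 107≤197).
G: dominated by B (price 427≤745, crew size 8≤20, duration 52≤93).
H: not dominated.
Pareto-optimal: B, D, H → 3.

3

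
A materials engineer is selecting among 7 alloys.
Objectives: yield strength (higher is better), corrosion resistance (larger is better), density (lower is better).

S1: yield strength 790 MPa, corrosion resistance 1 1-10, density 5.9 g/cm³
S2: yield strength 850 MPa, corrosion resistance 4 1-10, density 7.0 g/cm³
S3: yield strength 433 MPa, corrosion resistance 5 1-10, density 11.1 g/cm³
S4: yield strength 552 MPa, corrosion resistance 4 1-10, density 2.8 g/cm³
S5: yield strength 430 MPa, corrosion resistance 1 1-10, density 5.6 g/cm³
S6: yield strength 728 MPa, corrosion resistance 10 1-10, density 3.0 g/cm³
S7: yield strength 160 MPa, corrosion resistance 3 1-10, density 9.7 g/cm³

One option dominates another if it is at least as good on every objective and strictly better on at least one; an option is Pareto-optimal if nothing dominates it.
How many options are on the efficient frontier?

4

S1: not dominated.
S2: not dominated (best yield strength).
S3: dominated by S6 (yield strength 728≥433, corrosion resistance 10≥5, density 3.0≤11.1).
S4: not dominated (best density).
S5: dominated by S4 (yield strength 552≥430, corrosion resistance 4≥1, density 2.8≤5.6).
S6: not dominated (best corrosion resistance).
S7: dominated by S2 (yield strength 850≥160, corrosion resistance 4≥3, density 7.0≤9.7).
Pareto-optimal: S1, S2, S4, S6 → 4.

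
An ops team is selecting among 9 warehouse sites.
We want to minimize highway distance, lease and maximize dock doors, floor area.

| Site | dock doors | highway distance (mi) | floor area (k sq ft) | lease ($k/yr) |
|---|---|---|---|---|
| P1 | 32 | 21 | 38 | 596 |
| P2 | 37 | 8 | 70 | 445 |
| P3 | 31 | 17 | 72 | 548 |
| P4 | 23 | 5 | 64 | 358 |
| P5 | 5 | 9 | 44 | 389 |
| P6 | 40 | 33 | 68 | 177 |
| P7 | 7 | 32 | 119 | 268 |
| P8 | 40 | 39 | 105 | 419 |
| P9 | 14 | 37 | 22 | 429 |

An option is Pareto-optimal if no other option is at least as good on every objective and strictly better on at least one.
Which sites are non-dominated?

P2, P3, P4, P6, P7, P8

P1: dominated by P2 (dock doors 37≥32, highway distance 8≤21, floor area 70≥38, lease 445≤596).
P2: not dominated.
P3: not dominated.
P4: not dominated (best highway distance).
P5: dominated by P4 (dock doors 23≥5, highway distance 5≤9, floor area 64≥44, lease 358≤389).
P6: not dominated (best lease).
P7: not dominated (best floor area).
P8: not dominated.
P9: dominated by P4 (dock doors 23≥14, highway distance 5≤37, floor area 64≥22, lease 358≤429).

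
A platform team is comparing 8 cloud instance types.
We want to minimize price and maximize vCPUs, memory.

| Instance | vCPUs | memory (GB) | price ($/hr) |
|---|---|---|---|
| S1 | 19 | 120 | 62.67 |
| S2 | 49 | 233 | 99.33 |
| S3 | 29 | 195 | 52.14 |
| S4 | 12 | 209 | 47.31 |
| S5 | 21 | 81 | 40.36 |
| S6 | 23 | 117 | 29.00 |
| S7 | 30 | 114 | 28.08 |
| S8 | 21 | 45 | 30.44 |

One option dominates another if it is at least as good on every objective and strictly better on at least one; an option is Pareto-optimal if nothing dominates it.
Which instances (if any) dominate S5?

S6: vCPUs 23≥21, memory 117≥81, price 29.00≤40.36 — dominates S5.
S7: vCPUs 30≥21, memory 114≥81, price 28.08≤40.36 — dominates S5.
Others (S1, S2, S3, S4, S8) are each worse than S5 on at least one objective.

S6, S7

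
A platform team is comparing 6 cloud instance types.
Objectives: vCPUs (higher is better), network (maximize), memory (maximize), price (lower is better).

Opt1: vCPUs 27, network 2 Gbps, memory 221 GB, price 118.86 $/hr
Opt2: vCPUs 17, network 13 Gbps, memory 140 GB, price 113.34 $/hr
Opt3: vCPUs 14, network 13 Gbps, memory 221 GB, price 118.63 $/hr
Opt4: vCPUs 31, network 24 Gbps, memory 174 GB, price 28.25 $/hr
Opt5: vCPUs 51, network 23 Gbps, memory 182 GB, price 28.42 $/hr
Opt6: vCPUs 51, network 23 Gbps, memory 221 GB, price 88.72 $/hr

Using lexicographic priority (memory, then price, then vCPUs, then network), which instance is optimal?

First maximize memory: best is 221, kept {Opt1, Opt3, Opt6}.
Then minimize price: best is 88.72, kept {Opt6}.

Opt6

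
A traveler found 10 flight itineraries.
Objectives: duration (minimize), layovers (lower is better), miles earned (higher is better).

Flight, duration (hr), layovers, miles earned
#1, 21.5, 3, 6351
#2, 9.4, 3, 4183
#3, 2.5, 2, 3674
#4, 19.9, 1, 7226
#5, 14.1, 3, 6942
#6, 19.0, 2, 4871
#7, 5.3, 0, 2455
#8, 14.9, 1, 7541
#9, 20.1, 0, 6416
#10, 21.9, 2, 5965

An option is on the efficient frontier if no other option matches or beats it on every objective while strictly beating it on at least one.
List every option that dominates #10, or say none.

#4, #8, #9

#4: duration 19.9≤21.9, layovers 1≤2, miles earned 7226≥5965 — dominates #10.
#8: duration 14.9≤21.9, layovers 1≤2, miles earned 7541≥5965 — dominates #10.
#9: duration 20.1≤21.9, layovers 0≤2, miles earned 6416≥5965 — dominates #10.
Others (#1, #2, #3, #5, #6, #7) are each worse than #10 on at least one objective.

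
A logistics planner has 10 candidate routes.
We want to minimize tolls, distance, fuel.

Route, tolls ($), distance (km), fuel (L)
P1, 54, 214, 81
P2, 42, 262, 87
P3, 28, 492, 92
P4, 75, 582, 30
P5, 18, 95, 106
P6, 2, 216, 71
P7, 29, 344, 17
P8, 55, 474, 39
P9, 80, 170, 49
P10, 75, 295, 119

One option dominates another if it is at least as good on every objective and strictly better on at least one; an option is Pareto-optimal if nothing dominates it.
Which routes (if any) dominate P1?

P2: worse on distance (262 vs 214).
P3: worse on distance (492 vs 214).
P4: worse on tolls (75 vs 54).
P5: worse on fuel (106 vs 81).
P6: worse on distance (216 vs 214).
P7: worse on distance (344 vs 214).
P8: worse on tolls (55 vs 54).
P9: worse on tolls (80 vs 54).
P10: worse on tolls (75 vs 54).
No option dominates P1.

none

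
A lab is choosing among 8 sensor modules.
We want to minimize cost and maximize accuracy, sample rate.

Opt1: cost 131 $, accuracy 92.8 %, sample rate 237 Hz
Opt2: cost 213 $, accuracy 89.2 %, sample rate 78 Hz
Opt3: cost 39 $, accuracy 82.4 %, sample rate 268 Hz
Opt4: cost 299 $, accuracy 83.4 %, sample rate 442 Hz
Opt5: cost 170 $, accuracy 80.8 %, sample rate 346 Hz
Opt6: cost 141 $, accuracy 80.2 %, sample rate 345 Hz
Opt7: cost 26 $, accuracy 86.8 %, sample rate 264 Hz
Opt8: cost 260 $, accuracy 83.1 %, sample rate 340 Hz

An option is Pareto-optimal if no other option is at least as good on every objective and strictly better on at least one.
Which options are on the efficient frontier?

Opt1: not dominated (best accuracy).
Opt2: dominated by Opt1 (cost 131≤213, accuracy 92.8≥89.2, sample rate 237≥78).
Opt3: not dominated.
Opt4: not dominated (best sample rate).
Opt5: not dominated.
Opt6: not dominated.
Opt7: not dominated (best cost).
Opt8: not dominated.

Opt1, Opt3, Opt4, Opt5, Opt6, Opt7, Opt8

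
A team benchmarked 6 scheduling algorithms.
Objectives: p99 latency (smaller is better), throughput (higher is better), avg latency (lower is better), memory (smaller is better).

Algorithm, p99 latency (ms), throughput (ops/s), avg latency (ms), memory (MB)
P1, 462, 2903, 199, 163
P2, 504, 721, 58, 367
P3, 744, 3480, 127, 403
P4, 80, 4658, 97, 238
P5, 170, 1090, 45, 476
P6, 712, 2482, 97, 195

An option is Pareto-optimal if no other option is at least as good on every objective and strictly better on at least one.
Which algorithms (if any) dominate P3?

P4

P4: p99 latency 80≤744, throughput 4658≥3480, avg latency 97≤127, memory 238≤403 — dominates P3.
Others (P1, P2, P5, P6) are each worse than P3 on at least one objective.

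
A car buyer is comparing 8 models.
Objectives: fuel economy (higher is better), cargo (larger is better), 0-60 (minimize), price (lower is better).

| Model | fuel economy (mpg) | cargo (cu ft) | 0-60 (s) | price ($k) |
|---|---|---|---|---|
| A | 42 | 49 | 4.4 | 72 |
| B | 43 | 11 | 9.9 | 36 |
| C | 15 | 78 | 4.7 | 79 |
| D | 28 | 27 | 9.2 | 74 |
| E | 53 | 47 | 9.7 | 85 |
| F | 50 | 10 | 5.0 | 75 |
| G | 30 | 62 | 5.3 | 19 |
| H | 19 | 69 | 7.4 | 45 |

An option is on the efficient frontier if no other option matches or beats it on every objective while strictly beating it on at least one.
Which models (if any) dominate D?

A: fuel economy 42≥28, cargo 49≥27, 0-60 4.4≤9.2, price 72≤74 — dominates D.
G: fuel economy 30≥28, cargo 62≥27, 0-60 5.3≤9.2, price 19≤74 — dominates D.
Others (B, C, E, F, H) are each worse than D on at least one objective.

A, G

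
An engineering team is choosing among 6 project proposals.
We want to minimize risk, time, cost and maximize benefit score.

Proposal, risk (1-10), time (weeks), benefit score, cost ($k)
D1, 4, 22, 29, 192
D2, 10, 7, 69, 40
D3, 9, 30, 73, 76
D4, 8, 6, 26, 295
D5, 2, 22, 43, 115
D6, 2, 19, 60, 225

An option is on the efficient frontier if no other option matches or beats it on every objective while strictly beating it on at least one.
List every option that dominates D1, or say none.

D5: risk 2≤4, time 22≤22, benefit score 43≥29, cost 115≤192 — dominates D1.
Others (D2, D3, D4, D6) are each worse than D1 on at least one objective.

D5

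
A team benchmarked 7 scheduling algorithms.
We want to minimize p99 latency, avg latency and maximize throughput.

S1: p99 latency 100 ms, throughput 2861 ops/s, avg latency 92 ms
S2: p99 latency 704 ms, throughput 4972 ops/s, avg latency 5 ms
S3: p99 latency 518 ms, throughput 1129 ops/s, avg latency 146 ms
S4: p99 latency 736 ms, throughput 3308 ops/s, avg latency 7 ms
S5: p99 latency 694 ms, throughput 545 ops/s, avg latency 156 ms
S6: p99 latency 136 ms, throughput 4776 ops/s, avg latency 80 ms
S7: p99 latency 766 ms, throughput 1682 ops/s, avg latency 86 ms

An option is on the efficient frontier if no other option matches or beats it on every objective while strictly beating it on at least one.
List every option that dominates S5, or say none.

S1, S3, S6

S1: p99 latency 100≤694, throughput 2861≥545, avg latency 92≤156 — dominates S5.
S3: p99 latency 518≤694, throughput 1129≥545, avg latency 146≤156 — dominates S5.
S6: p99 latency 136≤694, throughput 4776≥545, avg latency 80≤156 — dominates S5.
Others (S2, S4, S7) are each worse than S5 on at least one objective.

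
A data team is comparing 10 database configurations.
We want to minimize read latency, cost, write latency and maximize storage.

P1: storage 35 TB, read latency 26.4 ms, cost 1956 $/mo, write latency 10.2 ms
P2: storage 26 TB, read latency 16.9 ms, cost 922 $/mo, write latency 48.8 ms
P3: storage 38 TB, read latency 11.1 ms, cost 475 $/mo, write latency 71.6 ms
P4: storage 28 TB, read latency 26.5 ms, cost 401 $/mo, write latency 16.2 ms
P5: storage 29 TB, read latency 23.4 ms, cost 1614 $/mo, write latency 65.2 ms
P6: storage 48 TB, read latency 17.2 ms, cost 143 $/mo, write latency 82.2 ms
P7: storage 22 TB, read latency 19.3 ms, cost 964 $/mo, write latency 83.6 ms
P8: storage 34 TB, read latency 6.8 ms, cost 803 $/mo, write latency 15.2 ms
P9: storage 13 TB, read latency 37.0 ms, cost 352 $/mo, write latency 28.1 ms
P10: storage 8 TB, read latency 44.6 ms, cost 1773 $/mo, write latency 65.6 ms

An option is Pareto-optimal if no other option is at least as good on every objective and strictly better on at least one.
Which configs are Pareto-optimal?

P1: not dominated (best write latency).
P2: dominated by P8 (storage 34≥26, read latency 6.8≤16.9, cost 803≤922, write latency 15.2≤48.8).
P3: not dominated.
P4: not dominated.
P5: dominated by P8 (storage 34≥29, read latency 6.8≤23.4, cost 803≤1614, write latency 15.2≤65.2).
P6: not dominated (best storage).
P7: dominated by P2 (storage 26≥22, read latency 16.9≤19.3, cost 922≤964, write latency 48.8≤83.6).
P8: not dominated (best read latency).
P9: not dominated.
P10: dominated by P2 (storage 26≥8, read latency 16.9≤44.6, cost 922≤1773, write latency 48.8≤65.6).

P1, P3, P4, P6, P8, P9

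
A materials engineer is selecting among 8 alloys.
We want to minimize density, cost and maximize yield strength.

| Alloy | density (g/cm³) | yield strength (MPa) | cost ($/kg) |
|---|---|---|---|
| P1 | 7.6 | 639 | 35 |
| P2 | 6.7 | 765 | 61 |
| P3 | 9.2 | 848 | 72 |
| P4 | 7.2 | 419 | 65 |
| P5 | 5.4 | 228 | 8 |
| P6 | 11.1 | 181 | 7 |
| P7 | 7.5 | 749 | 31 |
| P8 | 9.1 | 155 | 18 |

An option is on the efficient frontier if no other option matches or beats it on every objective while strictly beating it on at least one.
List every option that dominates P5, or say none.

none

P1: worse on density (7.6 vs 5.4).
P2: worse on density (6.7 vs 5.4).
P3: worse on density (9.2 vs 5.4).
P4: worse on density (7.2 vs 5.4).
P6: worse on density (11.1 vs 5.4).
P7: worse on density (7.5 vs 5.4).
P8: worse on density (9.1 vs 5.4).
No option dominates P5.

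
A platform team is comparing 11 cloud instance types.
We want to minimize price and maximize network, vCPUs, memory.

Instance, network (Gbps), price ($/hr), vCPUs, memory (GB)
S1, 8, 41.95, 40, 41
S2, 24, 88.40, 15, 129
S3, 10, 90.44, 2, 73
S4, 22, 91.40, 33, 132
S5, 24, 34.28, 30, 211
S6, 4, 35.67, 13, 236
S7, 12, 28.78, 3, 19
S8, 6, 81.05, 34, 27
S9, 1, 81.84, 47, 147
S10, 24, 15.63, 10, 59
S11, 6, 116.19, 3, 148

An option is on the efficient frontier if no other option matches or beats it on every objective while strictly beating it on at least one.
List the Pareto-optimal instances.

S1, S4, S5, S6, S9, S10

S1: not dominated.
S2: dominated by S5 (network 24≥24, price 34.28≤88.40, vCPUs 30≥15, memory 211≥129).
S3: dominated by S2 (network 24≥10, price 88.40≤90.44, vCPUs 15≥2, memory 129≥73).
S4: not dominated.
S5: not dominated.
S6: not dominated (best memory).
S7: dominated by S10 (network 24≥12, price 15.63≤28.78, vCPUs 10≥3, memory 59≥19).
S8: dominated by S1 (network 8≥6, price 41.95≤81.05, vCPUs 40≥34, memory 41≥27).
S9: not dominated (best vCPUs).
S10: not dominated (best price).
S11: dominated by S5 (network 24≥6, price 34.28≤116.19, vCPUs 30≥3, memory 211≥148).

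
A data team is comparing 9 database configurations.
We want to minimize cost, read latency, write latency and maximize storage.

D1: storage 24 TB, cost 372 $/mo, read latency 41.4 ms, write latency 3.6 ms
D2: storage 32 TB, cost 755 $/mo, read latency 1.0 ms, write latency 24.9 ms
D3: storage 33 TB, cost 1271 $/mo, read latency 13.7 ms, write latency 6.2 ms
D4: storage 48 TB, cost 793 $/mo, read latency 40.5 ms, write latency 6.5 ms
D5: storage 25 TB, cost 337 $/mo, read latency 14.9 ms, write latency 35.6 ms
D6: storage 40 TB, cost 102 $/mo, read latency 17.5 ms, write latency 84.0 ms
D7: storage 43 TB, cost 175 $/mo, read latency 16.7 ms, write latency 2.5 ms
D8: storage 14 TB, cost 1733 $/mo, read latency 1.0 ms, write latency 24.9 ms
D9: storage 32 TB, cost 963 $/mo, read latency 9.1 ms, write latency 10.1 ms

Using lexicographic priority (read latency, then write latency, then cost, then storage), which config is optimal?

First minimize read latency: best is 1.0, kept {D2, D8}.
Then minimize write latency: best is 24.9, kept {D2, D8}.
Then minimize cost: best is 755, kept {D2}.

D2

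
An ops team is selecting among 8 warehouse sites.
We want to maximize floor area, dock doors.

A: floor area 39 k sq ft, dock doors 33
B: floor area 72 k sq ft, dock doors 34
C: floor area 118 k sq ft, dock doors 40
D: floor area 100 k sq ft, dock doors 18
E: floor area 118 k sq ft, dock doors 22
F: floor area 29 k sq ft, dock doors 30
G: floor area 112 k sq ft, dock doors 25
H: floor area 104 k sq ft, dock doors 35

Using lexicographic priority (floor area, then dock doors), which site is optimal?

First maximize floor area: best is 118, kept {C, E}.
Then maximize dock doors: best is 40, kept {C}.

C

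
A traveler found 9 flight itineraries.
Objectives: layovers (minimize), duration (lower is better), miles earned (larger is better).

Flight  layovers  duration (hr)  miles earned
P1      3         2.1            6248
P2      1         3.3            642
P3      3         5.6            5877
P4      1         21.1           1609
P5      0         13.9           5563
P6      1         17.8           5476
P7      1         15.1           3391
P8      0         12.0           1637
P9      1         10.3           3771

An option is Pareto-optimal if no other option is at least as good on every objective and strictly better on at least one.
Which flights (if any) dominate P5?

P1: worse on layovers (3 vs 0).
P2: worse on layovers (1 vs 0).
P3: worse on layovers (3 vs 0).
P4: worse on layovers (1 vs 0).
P6: worse on layovers (1 vs 0).
P7: worse on layovers (1 vs 0).
P8: worse on miles earned (1637 vs 5563).
P9: worse on layovers (1 vs 0).
No option dominates P5.

none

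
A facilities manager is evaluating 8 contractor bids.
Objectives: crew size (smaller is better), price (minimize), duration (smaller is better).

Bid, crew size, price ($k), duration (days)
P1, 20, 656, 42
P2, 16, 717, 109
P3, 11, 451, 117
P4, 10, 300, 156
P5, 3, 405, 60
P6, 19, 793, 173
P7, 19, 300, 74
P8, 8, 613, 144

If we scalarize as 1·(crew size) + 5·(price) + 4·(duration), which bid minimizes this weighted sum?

P1: 1·20 + 5·656 + 4·42 = 3468
P2: 1·16 + 5·717 + 4·109 = 4037
P3: 1·11 + 5·451 + 4·117 = 2734
P4: 1·10 + 5·300 + 4·156 = 2134
P5: 1·3 + 5·405 + 4·60 = 2268
P6: 1·19 + 5·793 + 4·173 = 4676
P7: 1·19 + 5·300 + 4·74 = 1815
P8: 1·8 + 5·613 + 4·144 = 3649
Lowest: P7 at 1815.

P7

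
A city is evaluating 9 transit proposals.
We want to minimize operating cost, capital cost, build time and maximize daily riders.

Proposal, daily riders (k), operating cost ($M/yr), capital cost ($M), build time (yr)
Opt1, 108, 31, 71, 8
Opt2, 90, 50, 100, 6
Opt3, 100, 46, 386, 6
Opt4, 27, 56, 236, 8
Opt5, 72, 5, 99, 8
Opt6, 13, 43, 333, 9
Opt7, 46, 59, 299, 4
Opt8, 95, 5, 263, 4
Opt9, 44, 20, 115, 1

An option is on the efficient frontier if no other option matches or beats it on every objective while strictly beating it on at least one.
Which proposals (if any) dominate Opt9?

none

Opt1: worse on operating cost (31 vs 20).
Opt2: worse on operating cost (50 vs 20).
Opt3: worse on operating cost (46 vs 20).
Opt4: worse on daily riders (27 vs 44).
Opt5: worse on build time (8 vs 1).
Opt6: worse on daily riders (13 vs 44).
Opt7: worse on operating cost (59 vs 20).
Opt8: worse on capital cost (263 vs 115).
No option dominates Opt9.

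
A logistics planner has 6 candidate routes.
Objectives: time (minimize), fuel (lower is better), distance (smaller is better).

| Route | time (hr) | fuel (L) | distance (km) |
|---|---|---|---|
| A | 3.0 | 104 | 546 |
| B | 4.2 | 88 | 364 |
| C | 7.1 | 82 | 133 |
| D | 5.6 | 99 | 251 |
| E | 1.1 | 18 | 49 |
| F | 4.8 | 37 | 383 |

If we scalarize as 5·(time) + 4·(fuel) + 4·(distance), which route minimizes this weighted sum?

E

A: 5·3.0 + 4·104 + 4·546 = 2615.0
B: 5·4.2 + 4·88 + 4·364 = 1829.0
C: 5·7.1 + 4·82 + 4·133 = 895.5
D: 5·5.6 + 4·99 + 4·251 = 1428.0
E: 5·1.1 + 4·18 + 4·49 = 273.5
F: 5·4.8 + 4·37 + 4·383 = 1704.0
Lowest: E at 273.5.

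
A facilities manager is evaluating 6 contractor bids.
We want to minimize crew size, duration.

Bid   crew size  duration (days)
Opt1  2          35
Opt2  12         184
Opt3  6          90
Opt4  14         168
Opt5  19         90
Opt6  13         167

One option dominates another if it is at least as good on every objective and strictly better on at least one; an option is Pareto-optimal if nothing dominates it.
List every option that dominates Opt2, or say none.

Opt1: crew size 2≤12, duration 35≤184 — dominates Opt2.
Opt3: crew size 6≤12, duration 90≤184 — dominates Opt2.
Others (Opt4, Opt5, Opt6) are each worse than Opt2 on at least one objective.

Opt1, Opt3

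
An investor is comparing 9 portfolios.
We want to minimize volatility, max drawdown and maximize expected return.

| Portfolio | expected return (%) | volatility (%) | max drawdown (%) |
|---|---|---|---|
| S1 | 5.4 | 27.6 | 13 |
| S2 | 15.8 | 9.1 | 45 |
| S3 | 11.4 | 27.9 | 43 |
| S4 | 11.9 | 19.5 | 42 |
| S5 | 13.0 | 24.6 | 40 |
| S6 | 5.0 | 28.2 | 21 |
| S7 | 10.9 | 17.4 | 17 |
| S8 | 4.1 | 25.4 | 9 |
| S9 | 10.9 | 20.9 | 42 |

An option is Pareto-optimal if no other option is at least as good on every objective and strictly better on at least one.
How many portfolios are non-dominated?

S1: not dominated.
S2: not dominated (best expected return).
S3: dominated by S4 (expected return 11.9≥11.4, volatility 19.5≤27.9, max drawdown 42≤43).
S4: not dominated.
S5: not dominated.
S6: dominated by S1 (expected return 5.4≥5.0, volatility 27.6≤28.2, max drawdown 13≤21).
S7: not dominated.
S8: not dominated (best max drawdown).
S9: dominated by S4 (expected return 11.9≥10.9, volatility 19.5≤20.9, max drawdown 42≤42).
Pareto-optimal: S1, S2, S4, S5, S7, S8 → 6.

6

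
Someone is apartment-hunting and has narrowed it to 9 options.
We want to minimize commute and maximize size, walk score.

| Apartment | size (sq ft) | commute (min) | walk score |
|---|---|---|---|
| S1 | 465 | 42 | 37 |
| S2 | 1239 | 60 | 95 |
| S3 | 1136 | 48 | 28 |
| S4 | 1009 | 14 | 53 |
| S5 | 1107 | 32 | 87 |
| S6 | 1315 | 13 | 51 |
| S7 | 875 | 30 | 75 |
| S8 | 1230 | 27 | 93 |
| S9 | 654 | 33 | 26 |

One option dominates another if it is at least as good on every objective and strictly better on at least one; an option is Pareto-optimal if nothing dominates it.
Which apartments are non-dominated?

S1: dominated by S4 (size 1009≥465, commute 14≤42, walk score 53≥37).
S2: not dominated (best walk score).
S3: dominated by S6 (size 1315≥1136, commute 13≤48, walk score 51≥28).
S4: not dominated.
S5: dominated by S8 (size 1230≥1107, commute 27≤32, walk score 93≥87).
S6: not dominated (best size).
S7: dominated by S8 (size 1230≥875, commute 27≤30, walk score 93≥75).
S8: not dominated.
S9: dominated by S4 (size 1009≥654, commute 14≤33, walk score 53≥26).

S2, S4, S6, S8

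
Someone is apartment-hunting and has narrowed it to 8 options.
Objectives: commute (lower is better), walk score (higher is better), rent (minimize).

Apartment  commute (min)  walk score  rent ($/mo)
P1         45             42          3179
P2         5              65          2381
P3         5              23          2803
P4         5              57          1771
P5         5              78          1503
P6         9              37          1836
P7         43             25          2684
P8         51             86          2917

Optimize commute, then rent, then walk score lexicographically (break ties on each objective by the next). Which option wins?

First minimize commute: best is 5, kept {P2, P3, P4, P5}.
Then minimize rent: best is 1503, kept {P5}.

P5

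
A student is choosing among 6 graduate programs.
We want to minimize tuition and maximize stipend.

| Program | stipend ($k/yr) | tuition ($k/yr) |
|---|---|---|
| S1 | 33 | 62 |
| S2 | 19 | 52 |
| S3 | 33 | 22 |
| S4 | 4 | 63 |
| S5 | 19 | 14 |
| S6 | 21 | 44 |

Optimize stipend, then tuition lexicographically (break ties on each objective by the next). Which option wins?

S3

First maximize stipend: best is 33, kept {S1, S3}.
Then minimize tuition: best is 22, kept {S3}.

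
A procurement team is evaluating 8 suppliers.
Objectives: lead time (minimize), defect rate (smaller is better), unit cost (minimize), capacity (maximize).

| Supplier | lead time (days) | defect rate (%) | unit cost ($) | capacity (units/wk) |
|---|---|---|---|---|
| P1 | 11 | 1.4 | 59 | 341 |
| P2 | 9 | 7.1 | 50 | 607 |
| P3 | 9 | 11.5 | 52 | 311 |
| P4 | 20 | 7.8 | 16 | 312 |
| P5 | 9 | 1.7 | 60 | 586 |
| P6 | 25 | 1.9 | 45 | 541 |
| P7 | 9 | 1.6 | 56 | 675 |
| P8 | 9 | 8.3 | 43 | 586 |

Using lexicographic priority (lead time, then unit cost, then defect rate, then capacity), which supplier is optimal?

First minimize lead time: best is 9, kept {P2, P3, P5, P7, P8}.
Then minimize unit cost: best is 43, kept {P8}.

P8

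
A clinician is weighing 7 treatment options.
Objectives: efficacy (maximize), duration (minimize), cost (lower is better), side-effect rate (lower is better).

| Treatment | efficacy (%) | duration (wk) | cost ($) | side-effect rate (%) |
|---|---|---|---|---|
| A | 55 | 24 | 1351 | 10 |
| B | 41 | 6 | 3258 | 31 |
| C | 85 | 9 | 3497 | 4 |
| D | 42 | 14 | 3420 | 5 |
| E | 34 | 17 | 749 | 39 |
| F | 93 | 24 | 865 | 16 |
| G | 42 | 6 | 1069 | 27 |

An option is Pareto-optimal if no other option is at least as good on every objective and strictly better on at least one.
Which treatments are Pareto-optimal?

A, C, D, E, F, G

A: not dominated.
B: dominated by G (efficacy 42≥41, duration 6≤6, cost 1069≤3258, side-effect rate 27≤31).
C: not dominated (best side-effect rate).
D: not dominated.
E: not dominated (best cost).
F: not dominated (best efficacy).
G: not dominated.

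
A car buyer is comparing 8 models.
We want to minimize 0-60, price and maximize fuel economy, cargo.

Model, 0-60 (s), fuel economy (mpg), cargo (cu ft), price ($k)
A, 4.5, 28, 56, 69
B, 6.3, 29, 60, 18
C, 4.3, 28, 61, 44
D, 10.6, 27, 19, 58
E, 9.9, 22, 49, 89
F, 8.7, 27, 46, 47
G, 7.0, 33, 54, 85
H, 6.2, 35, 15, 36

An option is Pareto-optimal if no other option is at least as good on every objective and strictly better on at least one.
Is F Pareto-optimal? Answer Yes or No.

No

B vs F: 0-60 6.3≤8.7, fuel economy 29≥27, cargo 60≥46, price 18≤47 — B is at least as good on every objective and strictly better on at least one, so B dominates F.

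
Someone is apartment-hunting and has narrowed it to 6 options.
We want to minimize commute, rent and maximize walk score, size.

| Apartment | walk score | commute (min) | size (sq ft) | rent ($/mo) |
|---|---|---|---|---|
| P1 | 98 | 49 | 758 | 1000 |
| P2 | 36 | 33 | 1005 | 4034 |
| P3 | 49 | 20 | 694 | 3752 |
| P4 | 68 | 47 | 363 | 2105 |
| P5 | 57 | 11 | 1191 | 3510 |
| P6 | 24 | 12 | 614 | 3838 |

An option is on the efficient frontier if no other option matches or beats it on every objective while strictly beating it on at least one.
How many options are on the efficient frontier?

3

P1: not dominated (best walk score).
P2: dominated by P5 (walk score 57≥36, commute 11≤33, size 1191≥1005, rent 3510≤4034).
P3: dominated by P5 (walk score 57≥49, commute 11≤20, size 1191≥694, rent 3510≤3752).
P4: not dominated.
P5: not dominated (best commute).
P6: dominated by P5 (walk score 57≥24, commute 11≤12, size 1191≥614, rent 3510≤3838).
Pareto-optimal: P1, P4, P5 → 3.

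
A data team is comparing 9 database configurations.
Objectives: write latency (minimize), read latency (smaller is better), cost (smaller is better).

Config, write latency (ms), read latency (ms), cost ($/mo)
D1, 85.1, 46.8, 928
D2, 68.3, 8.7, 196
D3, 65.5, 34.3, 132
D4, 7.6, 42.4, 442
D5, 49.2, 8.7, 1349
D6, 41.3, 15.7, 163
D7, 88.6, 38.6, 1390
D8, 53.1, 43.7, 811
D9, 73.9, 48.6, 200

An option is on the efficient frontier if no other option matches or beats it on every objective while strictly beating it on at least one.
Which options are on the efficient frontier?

D1: dominated by D2 (write latency 68.3≤85.1, read latency 8.7≤46.8, cost 196≤928).
D2: not dominated.
D3: not dominated (best cost).
D4: not dominated (best write latency).
D5: not dominated.
D6: not dominated.
D7: dominated by D2 (write latency 68.3≤88.6, read latency 8.7≤38.6, cost 196≤1390).
D8: dominated by D4 (write latency 7.6≤53.1, read latency 42.4≤43.7, cost 442≤811).
D9: dominated by D2 (write latency 68.3≤73.9, read latency 8.7≤48.6, cost 196≤200).

D2, D3, D4, D5, D6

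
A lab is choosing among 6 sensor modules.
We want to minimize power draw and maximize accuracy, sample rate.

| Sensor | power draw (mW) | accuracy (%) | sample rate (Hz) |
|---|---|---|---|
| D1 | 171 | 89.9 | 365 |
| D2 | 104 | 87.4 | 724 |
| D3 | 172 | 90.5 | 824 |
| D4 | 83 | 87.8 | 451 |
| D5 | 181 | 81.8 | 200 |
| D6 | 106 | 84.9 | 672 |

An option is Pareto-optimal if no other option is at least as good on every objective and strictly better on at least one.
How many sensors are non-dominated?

4

D1: not dominated.
D2: not dominated.
D3: not dominated (best accuracy).
D4: not dominated (best power draw).
D5: dominated by D1 (power draw 171≤181, accuracy 89.9≥81.8, sample rate 365≥200).
D6: dominated by D2 (power draw 104≤106, accuracy 87.4≥84.9, sample rate 724≥672).
Pareto-optimal: D1, D2, D3, D4 → 4.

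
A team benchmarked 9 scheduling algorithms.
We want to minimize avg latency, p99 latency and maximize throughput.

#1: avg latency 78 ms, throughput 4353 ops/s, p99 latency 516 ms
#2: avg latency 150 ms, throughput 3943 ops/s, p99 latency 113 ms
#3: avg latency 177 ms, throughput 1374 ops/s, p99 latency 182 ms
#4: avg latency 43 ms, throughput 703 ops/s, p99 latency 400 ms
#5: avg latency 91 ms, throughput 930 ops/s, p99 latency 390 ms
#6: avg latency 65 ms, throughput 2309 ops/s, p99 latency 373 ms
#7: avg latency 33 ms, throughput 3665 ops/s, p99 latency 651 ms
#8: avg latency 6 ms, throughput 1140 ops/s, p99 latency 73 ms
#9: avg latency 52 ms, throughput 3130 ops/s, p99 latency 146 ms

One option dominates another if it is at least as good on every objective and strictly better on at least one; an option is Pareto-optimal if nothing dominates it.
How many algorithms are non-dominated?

#1: not dominated (best throughput).
#2: not dominated.
#3: dominated by #2 (avg latency 150≤177, throughput 3943≥1374, p99 latency 113≤182).
#4: dominated by #8 (avg latency 6≤43, throughput 1140≥703, p99 latency 73≤400).
#5: dominated by #6 (avg latency 65≤91, throughput 2309≥930, p99 latency 373≤390).
#6: dominated by #9 (avg latency 52≤65, throughput 3130≥2309, p99 latency 146≤373).
#7: not dominated.
#8: not dominated (best avg latency).
#9: not dominated.
Pareto-optimal: #1, #2, #7, #8, #9 → 5.

5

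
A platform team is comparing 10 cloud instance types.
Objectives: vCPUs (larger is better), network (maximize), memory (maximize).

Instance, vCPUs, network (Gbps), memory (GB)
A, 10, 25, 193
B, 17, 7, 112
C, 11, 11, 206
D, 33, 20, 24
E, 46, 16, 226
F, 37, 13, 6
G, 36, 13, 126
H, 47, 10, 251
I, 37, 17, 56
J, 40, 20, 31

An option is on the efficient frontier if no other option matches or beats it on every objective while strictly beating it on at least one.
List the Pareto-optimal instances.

A: not dominated (best network).
B: dominated by E (vCPUs 46≥17, network 16≥7, memory 226≥112).
C: dominated by E (vCPUs 46≥11, network 16≥11, memory 226≥206).
D: dominated by J (vCPUs 40≥33, network 20≥20, memory 31≥24).
E: not dominated.
F: dominated by E (vCPUs 46≥37, network 16≥13, memory 226≥6).
G: dominated by E (vCPUs 46≥36, network 16≥13, memory 226≥126).
H: not dominated (best vCPUs).
I: not dominated.
J: not dominated.

A, E, H, I, J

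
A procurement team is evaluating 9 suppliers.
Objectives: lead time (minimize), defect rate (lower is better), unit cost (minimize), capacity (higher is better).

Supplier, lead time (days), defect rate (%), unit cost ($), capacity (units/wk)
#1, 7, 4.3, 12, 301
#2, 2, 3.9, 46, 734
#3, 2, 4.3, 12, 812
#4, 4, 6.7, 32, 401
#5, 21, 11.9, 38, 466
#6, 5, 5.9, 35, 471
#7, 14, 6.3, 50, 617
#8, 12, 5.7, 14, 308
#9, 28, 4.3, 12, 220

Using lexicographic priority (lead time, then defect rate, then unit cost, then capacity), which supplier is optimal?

#2

First minimize lead time: best is 2, kept {#2, #3}.
Then minimize defect rate: best is 3.9, kept {#2}.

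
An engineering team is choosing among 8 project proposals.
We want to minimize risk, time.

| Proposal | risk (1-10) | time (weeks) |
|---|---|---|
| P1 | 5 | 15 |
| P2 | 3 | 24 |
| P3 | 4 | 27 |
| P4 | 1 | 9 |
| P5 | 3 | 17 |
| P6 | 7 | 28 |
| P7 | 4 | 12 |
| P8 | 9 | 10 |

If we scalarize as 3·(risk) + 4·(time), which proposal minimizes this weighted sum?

P1: 3·5 + 4·15 = 75
P2: 3·3 + 4·24 = 105
P3: 3·4 + 4·27 = 120
P4: 3·1 + 4·9 = 39
P5: 3·3 + 4·17 = 77
P6: 3·7 + 4·28 = 133
P7: 3·4 + 4·12 = 60
P8: 3·9 + 4·10 = 67
Lowest: P4 at 39.

P4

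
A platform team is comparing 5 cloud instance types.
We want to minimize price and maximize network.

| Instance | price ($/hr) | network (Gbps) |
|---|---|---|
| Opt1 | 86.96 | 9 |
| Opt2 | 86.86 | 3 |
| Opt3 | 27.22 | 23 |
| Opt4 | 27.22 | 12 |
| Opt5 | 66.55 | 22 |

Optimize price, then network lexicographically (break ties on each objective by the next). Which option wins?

First minimize price: best is 27.22, kept {Opt3, Opt4}.
Then maximize network: best is 23, kept {Opt3}.

Opt3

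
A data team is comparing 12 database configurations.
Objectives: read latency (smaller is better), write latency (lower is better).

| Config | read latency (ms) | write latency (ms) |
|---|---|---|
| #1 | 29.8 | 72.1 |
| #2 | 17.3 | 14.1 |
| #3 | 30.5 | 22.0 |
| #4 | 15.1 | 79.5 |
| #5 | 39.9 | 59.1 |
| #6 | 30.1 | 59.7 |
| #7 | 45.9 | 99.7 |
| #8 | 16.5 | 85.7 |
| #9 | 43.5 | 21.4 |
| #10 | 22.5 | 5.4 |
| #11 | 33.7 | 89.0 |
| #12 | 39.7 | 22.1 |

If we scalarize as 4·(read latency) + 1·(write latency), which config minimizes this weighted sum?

#1: 4·29.8 + 1·72.1 = 191.3
#2: 4·17.3 + 1·14.1 = 83.3
#3: 4·30.5 + 1·22.0 = 144.0
#4: 4·15.1 + 1·79.5 = 139.9
#5: 4·39.9 + 1·59.1 = 218.7
#6: 4·30.1 + 1·59.7 = 180.1
#7: 4·45.9 + 1·99.7 = 283.3
#8: 4·16.5 + 1·85.7 = 151.7
#9: 4·43.5 + 1·21.4 = 195.4
#10: 4·22.5 + 1·5.4 = 95.4
#11: 4·33.7 + 1·89.0 = 223.8
#12: 4·39.7 + 1·22.1 = 180.9
Lowest: #2 at 83.3.

#2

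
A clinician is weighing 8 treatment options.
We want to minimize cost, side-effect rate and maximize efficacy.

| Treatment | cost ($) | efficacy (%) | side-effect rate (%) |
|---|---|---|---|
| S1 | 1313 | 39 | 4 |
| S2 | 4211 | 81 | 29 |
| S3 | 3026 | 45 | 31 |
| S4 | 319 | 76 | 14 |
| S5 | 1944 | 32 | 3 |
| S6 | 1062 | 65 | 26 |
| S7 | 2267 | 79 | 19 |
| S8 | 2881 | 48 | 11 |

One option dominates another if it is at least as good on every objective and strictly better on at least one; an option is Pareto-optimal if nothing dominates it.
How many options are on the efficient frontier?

S1: not dominated.
S2: not dominated (best efficacy).
S3: dominated by S4 (cost 319≤3026, efficacy 76≥45, side-effect rate 14≤31).
S4: not dominated (best cost).
S5: not dominated (best side-effect rate).
S6: dominated by S4 (cost 319≤1062, efficacy 76≥65, side-effect rate 14≤26).
S7: not dominated.
S8: not dominated.
Pareto-optimal: S1, S2, S4, S5, S7, S8 → 6.

6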